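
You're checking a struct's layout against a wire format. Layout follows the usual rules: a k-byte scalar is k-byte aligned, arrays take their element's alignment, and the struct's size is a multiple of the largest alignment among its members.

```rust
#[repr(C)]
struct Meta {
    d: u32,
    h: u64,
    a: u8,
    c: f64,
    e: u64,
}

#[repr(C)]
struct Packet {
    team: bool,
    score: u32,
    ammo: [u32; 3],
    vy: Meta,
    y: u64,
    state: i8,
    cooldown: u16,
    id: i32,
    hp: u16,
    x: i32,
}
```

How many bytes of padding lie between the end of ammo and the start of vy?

4

Meta: @0: d [4B, align 4] → 4; +4 pad (align 8); @8: h [8B, align 8] → 16; @16: a [1B, align 1] → 17; +7 pad (align 8); @24: c [8B, align 8] → 32; @32: e [8B, align 8] → 40; size 40, align 8
@0: team [1B, align 1] → 1
+3 pad (align 4)
@4: score [4B, align 4] → 8
@8: ammo [12B, align 4] → 20
+4 pad (align 8)
@24: vy [40B, align 8] → 64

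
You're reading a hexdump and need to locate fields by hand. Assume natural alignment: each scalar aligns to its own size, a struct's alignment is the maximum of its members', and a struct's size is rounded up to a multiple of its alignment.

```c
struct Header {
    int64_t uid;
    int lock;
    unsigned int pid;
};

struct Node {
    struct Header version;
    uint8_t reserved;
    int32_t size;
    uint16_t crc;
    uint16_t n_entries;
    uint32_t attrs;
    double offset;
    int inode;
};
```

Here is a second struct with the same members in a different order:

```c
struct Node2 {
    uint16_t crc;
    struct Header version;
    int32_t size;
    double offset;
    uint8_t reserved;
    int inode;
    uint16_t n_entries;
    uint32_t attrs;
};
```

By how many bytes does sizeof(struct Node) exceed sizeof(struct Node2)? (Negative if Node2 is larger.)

-8

Header: 0..8  uid  (8B, 8-aligned); 8..12  lock  (4B, 4-aligned); 12..16  pid  (4B, 4-aligned); sizeof = 16, alignof = 8
0..16  version  (16B, 8-aligned)
16..17  reserved  (1B, 1-aligned)
17..20  -- padding (3B)
20..24  size  (4B, 4-aligned)
24..26  crc  (2B, 2-aligned)
26..28  n_entries  (2B, 2-aligned)
28..32  attrs  (4B, 4-aligned)
32..40  offset  (8B, 8-aligned)
40..44  inode  (4B, 4-aligned)
44..48  -- tail padding (4B)
sizeof = 48, alignof = 8
— Node2 —
0..2  crc  (2B, 2-aligned)
2..8  -- padding (6B)
8..24  version  (16B, 8-aligned)
24..28  size  (4B, 4-aligned)
28..32  -- padding (4B)
32..40  offset  (8B, 8-aligned)
40..41  reserved  (1B, 1-aligned)
41..44  -- padding (3B)
44..48  inode  (4B, 4-aligned)
48..50  n_entries  (2B, 2-aligned)
50..52  -- padding (2B)
52..56  attrs  (4B, 4-aligned)
sizeof = 56, alignof = 8
48 − 56 = -8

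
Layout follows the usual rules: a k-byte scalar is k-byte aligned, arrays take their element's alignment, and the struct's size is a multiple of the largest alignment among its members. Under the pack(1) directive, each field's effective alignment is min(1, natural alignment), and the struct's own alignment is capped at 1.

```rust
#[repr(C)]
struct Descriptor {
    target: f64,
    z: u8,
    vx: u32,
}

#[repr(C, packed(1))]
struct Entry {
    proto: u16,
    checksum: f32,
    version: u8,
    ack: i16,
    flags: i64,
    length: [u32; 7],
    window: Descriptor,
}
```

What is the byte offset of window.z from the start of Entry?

53

Descriptor: 0..8  target  (8B, 8-aligned); 8..9  z  (1B, 1-aligned); 9..12  -- padding (3B); 12..16  vx  (4B, 4-aligned); sizeof = 16, alignof = 8
0..2  proto  (2B, 1-aligned)
2..6  checksum  (4B, 1-aligned)
6..7  version  (1B, 1-aligned)
7..9  ack  (2B, 1-aligned)
9..17  flags  (8B, 1-aligned)
17..45  length  (28B, 1-aligned)
45..61  window  (16B, 1-aligned)
within Descriptor: z at 8
45 + 8 = 53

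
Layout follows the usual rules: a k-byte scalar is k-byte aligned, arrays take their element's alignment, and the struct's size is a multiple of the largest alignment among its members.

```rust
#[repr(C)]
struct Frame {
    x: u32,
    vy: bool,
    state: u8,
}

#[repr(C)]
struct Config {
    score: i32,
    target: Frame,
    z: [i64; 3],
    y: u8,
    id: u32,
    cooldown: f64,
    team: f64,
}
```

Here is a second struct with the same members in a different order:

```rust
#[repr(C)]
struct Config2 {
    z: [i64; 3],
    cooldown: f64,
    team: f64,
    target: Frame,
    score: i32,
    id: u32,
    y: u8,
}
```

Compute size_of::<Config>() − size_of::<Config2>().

Frame: x at 0 (size 4, align 4) → ends 4; vy at 4 (size 1, align 1) → ends 5; state at 5 (size 1, align 1) → ends 6; tail pad 2 to reach multiple of 4; total 8 bytes, alignment 4
score at 0 (size 4, align 4) → ends 4
target at 4 (size 8, align 4) → ends 12
pad 4 to align 8 for z
z at 16 (size 24, align 8) → ends 40
y at 40 (size 1, align 1) → ends 41
pad 3 to align 4 for id
id at 44 (size 4, align 4) → ends 48
cooldown at 48 (size 8, align 8) → ends 56
team at 56 (size 8, align 8) → ends 64
total 64 bytes, alignment 8
— Config2 —
z at 0 (size 24, align 8) → ends 24
cooldown at 24 (size 8, align 8) → ends 32
team at 32 (size 8, align 8) → ends 40
target at 40 (size 8, align 4) → ends 48
score at 48 (size 4, align 4) → ends 52
id at 52 (size 4, align 4) → ends 56
y at 56 (size 1, align 1) → ends 57
tail pad 7 to reach multiple of 8
total 64 bytes, alignment 8
64 − 64 = 0

0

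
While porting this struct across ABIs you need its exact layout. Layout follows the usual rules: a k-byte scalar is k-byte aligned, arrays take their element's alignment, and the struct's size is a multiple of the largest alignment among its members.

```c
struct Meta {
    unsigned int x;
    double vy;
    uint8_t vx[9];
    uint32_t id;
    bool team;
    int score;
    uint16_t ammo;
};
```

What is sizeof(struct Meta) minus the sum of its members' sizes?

x at 0 (size 4, align 4) → ends 4
pad 4 to align 8 for vy
vy at 8 (size 8, align 8) → ends 16
vx at 16 (size 9, align 1) → ends 25
pad 3 to align 4 for id
id at 28 (size 4, align 4) → ends 32
team at 32 (size 1, align 1) → ends 33
pad 3 to align 4 for score
score at 36 (size 4, align 4) → ends 40
ammo at 40 (size 2, align 2) → ends 42
tail pad 6 to reach multiple of 8
total 48 bytes, alignment 8
data bytes 32, size 48 → padding 16

16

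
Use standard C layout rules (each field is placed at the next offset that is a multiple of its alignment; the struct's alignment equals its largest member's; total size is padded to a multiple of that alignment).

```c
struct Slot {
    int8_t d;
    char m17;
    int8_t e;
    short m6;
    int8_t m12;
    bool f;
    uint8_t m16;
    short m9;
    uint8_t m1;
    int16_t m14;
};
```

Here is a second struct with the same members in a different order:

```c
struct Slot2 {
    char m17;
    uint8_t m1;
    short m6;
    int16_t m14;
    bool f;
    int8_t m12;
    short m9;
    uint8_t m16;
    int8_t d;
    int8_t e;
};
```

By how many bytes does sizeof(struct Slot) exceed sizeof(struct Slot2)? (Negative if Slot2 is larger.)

0..1  d  (1B, 1-aligned)
1..2  m17  (1B, 1-aligned)
2..3  e  (1B, 1-aligned)
3..4  -- padding (1B)
4..6  m6  (2B, 2-aligned)
6..7  m12  (1B, 1-aligned)
7..8  f  (1B, 1-aligned)
8..9  m16  (1B, 1-aligned)
9..10  -- padding (1B)
10..12  m9  (2B, 2-aligned)
12..13  m1  (1B, 1-aligned)
13..14  -- padding (1B)
14..16  m14  (2B, 2-aligned)
sizeof = 16, alignof = 2
— Slot2 —
0..1  m17  (1B, 1-aligned)
1..2  m1  (1B, 1-aligned)
2..4  m6  (2B, 2-aligned)
4..6  m14  (2B, 2-aligned)
6..7  f  (1B, 1-aligned)
7..8  m12  (1B, 1-aligned)
8..10  m9  (2B, 2-aligned)
10..11  m16  (1B, 1-aligned)
11..12  d  (1B, 1-aligned)
12..13  e  (1B, 1-aligned)
13..14  -- tail padding (1B)
sizeof = 14, alignof = 2
16 − 14 = 2

2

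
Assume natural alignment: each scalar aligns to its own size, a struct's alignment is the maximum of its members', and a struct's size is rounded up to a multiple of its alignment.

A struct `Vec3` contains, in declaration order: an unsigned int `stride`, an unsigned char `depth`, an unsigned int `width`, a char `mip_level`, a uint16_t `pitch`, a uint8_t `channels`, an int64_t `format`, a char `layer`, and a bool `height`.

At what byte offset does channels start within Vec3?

0..4  stride  (4B, 4-aligned)
4..5  depth  (1B, 1-aligned)
5..8  -- padding (3B)
8..12  width  (4B, 4-aligned)
12..13  mip_level  (1B, 1-aligned)
13..14  -- padding (1B)
14..16  pitch  (2B, 2-aligned)
16..17  channels  (1B, 1-aligned)

16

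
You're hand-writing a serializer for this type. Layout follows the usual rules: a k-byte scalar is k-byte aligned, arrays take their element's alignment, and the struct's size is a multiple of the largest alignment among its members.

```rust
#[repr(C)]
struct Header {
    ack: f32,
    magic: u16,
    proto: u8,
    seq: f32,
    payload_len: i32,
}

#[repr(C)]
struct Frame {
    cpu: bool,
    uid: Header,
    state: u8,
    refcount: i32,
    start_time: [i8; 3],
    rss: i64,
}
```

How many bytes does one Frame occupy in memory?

Header: ack at 0 (size 4, align 4) → ends 4; magic at 4 (size 2, align 2) → ends 6; proto at 6 (size 1, align 1) → ends 7; pad 1 to align 4 for seq; seq at 8 (size 4, align 4) → ends 12; payload_len at 12 (size 4, align 4) → ends 16; total 16 bytes, alignment 4
cpu at 0 (size 1, align 1) → ends 1
pad 3 to align 4 for uid
uid at 4 (size 16, align 4) → ends 20
state at 20 (size 1, align 1) → ends 21
pad 3 to align 4 for refcount
refcount at 24 (size 4, align 4) → ends 28
start_time at 28 (size 3, align 1) → ends 31
pad 1 to align 8 for rss
rss at 32 (size 8, align 8) → ends 40
total 40 bytes, alignment 8

40 bytes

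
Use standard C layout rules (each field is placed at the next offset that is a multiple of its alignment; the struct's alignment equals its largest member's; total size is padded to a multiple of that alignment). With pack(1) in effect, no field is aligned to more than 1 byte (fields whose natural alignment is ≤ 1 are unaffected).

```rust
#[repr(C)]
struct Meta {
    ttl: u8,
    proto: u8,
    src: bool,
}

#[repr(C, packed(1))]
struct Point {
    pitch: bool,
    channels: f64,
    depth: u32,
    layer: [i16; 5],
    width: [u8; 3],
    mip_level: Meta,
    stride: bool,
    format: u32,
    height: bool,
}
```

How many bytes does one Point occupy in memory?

Meta: 0..1  ttl  (1B, 1-aligned); 1..2  proto  (1B, 1-aligned); 2..3  src  (1B, 1-aligned); sizeof = 3, alignof = 1
0..1  pitch  (1B, 1-aligned)
1..9  channels  (8B, 1-aligned)
9..13  depth  (4B, 1-aligned)
13..23  layer  (10B, 1-aligned)
23..26  width  (3B, 1-aligned)
26..29  mip_level  (3B, 1-aligned)
29..30  stride  (1B, 1-aligned)
30..34  format  (4B, 1-aligned)
34..35  height  (1B, 1-aligned)
sizeof = 35, alignof = 1

35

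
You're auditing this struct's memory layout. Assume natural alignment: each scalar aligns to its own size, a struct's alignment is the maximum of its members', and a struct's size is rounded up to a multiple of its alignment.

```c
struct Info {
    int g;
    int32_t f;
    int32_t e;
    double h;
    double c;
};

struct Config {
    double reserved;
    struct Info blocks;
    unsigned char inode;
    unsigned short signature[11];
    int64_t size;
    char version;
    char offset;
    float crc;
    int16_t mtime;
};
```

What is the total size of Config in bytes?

88 bytes

Info: g at 0 (size 4, align 4) → ends 4; f at 4 (size 4, align 4) → ends 8; e at 8 (size 4, align 4) → ends 12; pad 4 to align 8 for h; h at 16 (size 8, align 8) → ends 24; c at 24 (size 8, align 8) → ends 32; total 32 bytes, alignment 8
reserved at 0 (size 8, align 8) → ends 8
blocks at 8 (size 32, align 8) → ends 40
inode at 40 (size 1, align 1) → ends 41
pad 1 to align 2 for signature
signature at 42 (size 22, align 2) → ends 64
size at 64 (size 8, align 8) → ends 72
version at 72 (size 1, align 1) → ends 73
offset at 73 (size 1, align 1) → ends 74
pad 2 to align 4 for crc
crc at 76 (size 4, align 4) → ends 80
mtime at 80 (size 2, align 2) → ends 82
tail pad 6 to reach multiple of 8
total 88 bytes, alignment 8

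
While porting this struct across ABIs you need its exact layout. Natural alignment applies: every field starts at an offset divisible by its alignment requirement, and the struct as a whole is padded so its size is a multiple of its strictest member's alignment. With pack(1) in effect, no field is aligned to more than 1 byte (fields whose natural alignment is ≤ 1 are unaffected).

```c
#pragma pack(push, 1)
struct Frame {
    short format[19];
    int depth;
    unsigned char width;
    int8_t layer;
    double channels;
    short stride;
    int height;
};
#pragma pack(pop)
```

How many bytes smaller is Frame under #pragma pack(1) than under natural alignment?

natural layout:
  format at 0 (size 38, align 2) → ends 38
  pad 2 to align 4 for depth
  depth at 40 (size 4, align 4) → ends 44
  width at 44 (size 1, align 1) → ends 45
  layer at 45 (size 1, align 1) → ends 46
  pad 2 to align 8 for channels
  channels at 48 (size 8, align 8) → ends 56
  stride at 56 (size 2, align 2) → ends 58
  pad 2 to align 4 for height
  height at 60 (size 4, align 4) → ends 64
  total 64 bytes, alignment 8
packed(1) layout:
  format at 0 (size 38, align 1) → ends 38
  depth at 38 (size 4, align 1) → ends 42
  width at 42 (size 1, align 1) → ends 43
  layer at 43 (size 1, align 1) → ends 44
  channels at 44 (size 8, align 1) → ends 52
  stride at 52 (size 2, align 1) → ends 54
  height at 54 (size 4, align 1) → ends 58
  total 58 bytes, alignment 1
64 − 58 = 6

6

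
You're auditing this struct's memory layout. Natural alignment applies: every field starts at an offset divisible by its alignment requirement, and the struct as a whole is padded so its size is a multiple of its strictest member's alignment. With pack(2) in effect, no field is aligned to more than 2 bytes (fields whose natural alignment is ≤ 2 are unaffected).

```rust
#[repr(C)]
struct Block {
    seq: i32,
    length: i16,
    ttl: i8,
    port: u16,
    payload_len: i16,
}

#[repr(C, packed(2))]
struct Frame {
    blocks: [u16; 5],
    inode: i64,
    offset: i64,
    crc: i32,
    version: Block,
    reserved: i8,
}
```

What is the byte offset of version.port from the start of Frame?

Block: 0..4  seq  (4B, 4-aligned); 4..6  length  (2B, 2-aligned); 6..7  ttl  (1B, 1-aligned); 7..8  -- padding (1B); 8..10  port  (2B, 2-aligned); 10..12  payload_len  (2B, 2-aligned); sizeof = 12, alignof = 4
0..10  blocks  (10B, 2-aligned)
10..18  inode  (8B, 2-aligned)
18..26  offset  (8B, 2-aligned)
26..30  crc  (4B, 2-aligned)
30..42  version  (12B, 2-aligned)
within Block: port at 8
30 + 8 = 38

38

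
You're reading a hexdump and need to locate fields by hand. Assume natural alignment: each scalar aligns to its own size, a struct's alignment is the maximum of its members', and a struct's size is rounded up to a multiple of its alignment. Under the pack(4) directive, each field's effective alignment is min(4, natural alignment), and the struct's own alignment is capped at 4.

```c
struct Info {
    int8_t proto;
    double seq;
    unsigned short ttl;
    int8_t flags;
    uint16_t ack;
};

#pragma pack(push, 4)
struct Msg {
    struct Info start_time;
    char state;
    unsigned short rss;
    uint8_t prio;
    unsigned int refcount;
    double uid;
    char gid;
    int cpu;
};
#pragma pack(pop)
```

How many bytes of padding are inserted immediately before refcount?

Info: proto at 0 (size 1, align 1) → ends 1; pad 7 to align 8 for seq; seq at 8 (size 8, align 8) → ends 16; ttl at 16 (size 2, align 2) → ends 18; flags at 18 (size 1, align 1) → ends 19; pad 1 to align 2 for ack; ack at 20 (size 2, align 2) → ends 22; tail pad 2 to reach multiple of 8; total 24 bytes, alignment 8
start_time at 0 (size 24, align 4) → ends 24
state at 24 (size 1, align 1) → ends 25
pad 1 to align 2 for rss
rss at 26 (size 2, align 2) → ends 28
prio at 28 (size 1, align 1) → ends 29
pad 3 to align 4 for refcount
refcount at 32 (size 4, align 4) → ends 36

3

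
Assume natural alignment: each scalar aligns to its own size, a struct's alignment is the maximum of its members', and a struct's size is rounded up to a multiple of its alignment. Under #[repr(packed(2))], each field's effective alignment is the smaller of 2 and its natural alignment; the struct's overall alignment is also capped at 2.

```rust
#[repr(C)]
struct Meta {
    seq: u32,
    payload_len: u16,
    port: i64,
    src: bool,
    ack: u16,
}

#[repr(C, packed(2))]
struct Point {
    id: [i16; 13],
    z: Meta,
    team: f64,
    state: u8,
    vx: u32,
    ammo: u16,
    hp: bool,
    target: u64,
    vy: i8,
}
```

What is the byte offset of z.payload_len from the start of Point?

Meta: 0..4  seq  (4B, 4-aligned); 4..6  payload_len  (2B, 2-aligned); 6..8  -- padding (2B); 8..16  port  (8B, 8-aligned); 16..17  src  (1B, 1-aligned); 17..18  -- padding (1B); 18..20  ack  (2B, 2-aligned); 20..24  -- tail padding (4B); sizeof = 24, alignof = 8
0..26  id  (26B, 2-aligned)
26..50  z  (24B, 2-aligned)
within Meta: payload_len at 4
26 + 4 = 30

30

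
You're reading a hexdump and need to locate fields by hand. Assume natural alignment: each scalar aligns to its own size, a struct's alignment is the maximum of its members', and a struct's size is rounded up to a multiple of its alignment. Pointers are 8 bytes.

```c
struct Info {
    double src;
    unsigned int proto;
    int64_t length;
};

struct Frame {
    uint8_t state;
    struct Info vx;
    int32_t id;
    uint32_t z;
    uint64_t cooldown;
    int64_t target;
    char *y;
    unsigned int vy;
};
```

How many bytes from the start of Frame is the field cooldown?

Info: 0..8  src  (8B, 8-aligned); 8..12  proto  (4B, 4-aligned); 12..16  -- padding (4B); 16..24  length  (8B, 8-aligned); sizeof = 24, alignof = 8
0..1  state  (1B, 1-aligned)
1..8  -- padding (7B)
8..32  vx  (24B, 8-aligned)
32..36  id  (4B, 4-aligned)
36..40  z  (4B, 4-aligned)
40..48  cooldown  (8B, 8-aligned)

40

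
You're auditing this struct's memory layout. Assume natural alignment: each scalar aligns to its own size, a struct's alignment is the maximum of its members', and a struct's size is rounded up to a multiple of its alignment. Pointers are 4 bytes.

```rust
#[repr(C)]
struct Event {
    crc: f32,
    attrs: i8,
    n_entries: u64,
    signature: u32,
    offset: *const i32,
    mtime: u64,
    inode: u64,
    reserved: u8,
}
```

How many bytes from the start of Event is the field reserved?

40

crc at 0 (size 4, align 4) → ends 4
attrs at 4 (size 1, align 1) → ends 5
pad 3 to align 8 for n_entries
n_entries at 8 (size 8, align 8) → ends 16
signature at 16 (size 4, align 4) → ends 20
offset at 20 (size 4, align 4) → ends 24
mtime at 24 (size 8, align 8) → ends 32
inode at 32 (size 8, align 8) → ends 40
reserved at 40 (size 1, align 1) → ends 41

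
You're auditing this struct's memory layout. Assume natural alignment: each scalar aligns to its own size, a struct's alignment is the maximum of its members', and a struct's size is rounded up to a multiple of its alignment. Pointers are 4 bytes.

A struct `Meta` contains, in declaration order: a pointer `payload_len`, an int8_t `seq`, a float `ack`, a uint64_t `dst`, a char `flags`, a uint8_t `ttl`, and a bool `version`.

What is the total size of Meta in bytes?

32

@0: payload_len [4B, align 4] → 4
@4: seq [1B, align 1] → 5
+3 pad (align 4)
@8: ack [4B, align 4] → 12
+4 pad (align 8)
@16: dst [8B, align 8] → 24
@24: flags [1B, align 1] → 25
@25: ttl [1B, align 1] → 26
@26: version [1B, align 1] → 27
+5 tail pad (align 8)
size 32, align 8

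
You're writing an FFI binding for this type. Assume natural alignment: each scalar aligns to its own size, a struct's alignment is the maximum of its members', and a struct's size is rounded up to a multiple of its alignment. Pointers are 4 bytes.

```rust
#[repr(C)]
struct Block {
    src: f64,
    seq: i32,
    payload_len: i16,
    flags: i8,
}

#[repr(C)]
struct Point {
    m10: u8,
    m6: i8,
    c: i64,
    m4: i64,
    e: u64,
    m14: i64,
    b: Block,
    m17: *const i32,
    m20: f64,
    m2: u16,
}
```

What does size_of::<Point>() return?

Block: @0: src [8B, align 8] → 8; @8: seq [4B, align 4] → 12; @12: payload_len [2B, align 2] → 14; @14: flags [1B, align 1] → 15; +1 tail pad (align 8); size 16, align 8
@0: m10 [1B, align 1] → 1
@1: m6 [1B, align 1] → 2
+6 pad (align 8)
@8: c [8B, align 8] → 16
@16: m4 [8B, align 8] → 24
@24: e [8B, align 8] → 32
@32: m14 [8B, align 8] → 40
@40: b [16B, align 8] → 56
@56: m17 [4B, align 4] → 60
+4 pad (align 8)
@64: m20 [8B, align 8] → 72
@72: m2 [2B, align 2] → 74
+6 tail pad (align 8)
size 80, align 8

80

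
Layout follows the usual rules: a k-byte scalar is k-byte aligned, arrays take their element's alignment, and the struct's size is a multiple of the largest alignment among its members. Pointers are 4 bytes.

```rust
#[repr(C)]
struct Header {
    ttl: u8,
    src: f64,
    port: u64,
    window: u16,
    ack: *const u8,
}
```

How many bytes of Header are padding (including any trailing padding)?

9

0..1  ttl  (1B, 1-aligned)
1..8  -- padding (7B)
8..16  src  (8B, 8-aligned)
16..24  port  (8B, 8-aligned)
24..26  window  (2B, 2-aligned)
26..28  -- padding (2B)
28..32  ack  (4B, 4-aligned)
sizeof = 32, alignof = 8
data bytes 23, size 32 → padding 9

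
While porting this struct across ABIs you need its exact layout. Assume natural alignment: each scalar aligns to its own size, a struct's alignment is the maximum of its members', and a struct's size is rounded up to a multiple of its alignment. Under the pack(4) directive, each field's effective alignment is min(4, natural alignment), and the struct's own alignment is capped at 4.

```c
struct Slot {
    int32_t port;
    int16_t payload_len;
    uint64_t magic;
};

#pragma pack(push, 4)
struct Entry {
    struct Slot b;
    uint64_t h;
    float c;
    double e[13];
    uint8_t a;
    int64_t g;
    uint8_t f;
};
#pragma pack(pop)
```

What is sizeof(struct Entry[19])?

Slot: @0: port [4B, align 4] → 4; @4: payload_len [2B, align 2] → 6; +2 pad (align 8); @8: magic [8B, align 8] → 16; size 16, align 8
@0: b [16B, align 4] → 16
@16: h [8B, align 4] → 24
@24: c [4B, align 4] → 28
@28: e [104B, align 4] → 132
@132: a [1B, align 1] → 133
+3 pad (align 4)
@136: g [8B, align 4] → 144
@144: f [1B, align 1] → 145
+3 tail pad (align 4)
size 148, align 4
array of 19: 19 × 148 = 2812

2812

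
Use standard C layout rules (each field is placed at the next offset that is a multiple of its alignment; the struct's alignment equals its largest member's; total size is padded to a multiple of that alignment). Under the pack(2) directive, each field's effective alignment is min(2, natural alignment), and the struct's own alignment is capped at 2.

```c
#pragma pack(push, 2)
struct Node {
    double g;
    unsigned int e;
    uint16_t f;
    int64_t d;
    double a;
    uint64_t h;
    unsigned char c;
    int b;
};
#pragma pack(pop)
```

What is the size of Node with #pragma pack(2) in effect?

44

0..8  g  (8B, 2-aligned)
8..12  e  (4B, 2-aligned)
12..14  f  (2B, 2-aligned)
14..22  d  (8B, 2-aligned)
22..30  a  (8B, 2-aligned)
30..38  h  (8B, 2-aligned)
38..39  c  (1B, 1-aligned)
39..40  -- padding (1B)
40..44  b  (4B, 2-aligned)
sizeof = 44, alignof = 2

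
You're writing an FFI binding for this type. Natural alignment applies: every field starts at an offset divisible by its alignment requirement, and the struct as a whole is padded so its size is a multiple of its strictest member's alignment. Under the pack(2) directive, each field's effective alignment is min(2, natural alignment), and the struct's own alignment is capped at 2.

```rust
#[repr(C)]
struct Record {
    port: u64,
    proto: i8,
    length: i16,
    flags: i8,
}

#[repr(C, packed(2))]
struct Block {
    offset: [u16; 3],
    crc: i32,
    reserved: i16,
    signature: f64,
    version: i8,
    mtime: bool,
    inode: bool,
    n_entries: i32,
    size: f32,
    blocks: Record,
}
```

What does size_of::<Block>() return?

Record: port at 0 (size 8, align 8) → ends 8; proto at 8 (size 1, align 1) → ends 9; pad 1 to align 2 for length; length at 10 (size 2, align 2) → ends 12; flags at 12 (size 1, align 1) → ends 13; tail pad 3 to reach multiple of 8; total 16 bytes, alignment 8
offset at 0 (size 6, align 2) → ends 6
crc at 6 (size 4, align 2) → ends 10
reserved at 10 (size 2, align 2) → ends 12
signature at 12 (size 8, align 2) → ends 20
version at 20 (size 1, align 1) → ends 21
mtime at 21 (size 1, align 1) → ends 22
inode at 22 (size 1, align 1) → ends 23
pad 1 to align 2 for n_entries
n_entries at 24 (size 4, align 2) → ends 28
size at 28 (size 4, align 2) → ends 32
blocks at 32 (size 16, align 2) → ends 48
total 48 bytes, alignment 2

48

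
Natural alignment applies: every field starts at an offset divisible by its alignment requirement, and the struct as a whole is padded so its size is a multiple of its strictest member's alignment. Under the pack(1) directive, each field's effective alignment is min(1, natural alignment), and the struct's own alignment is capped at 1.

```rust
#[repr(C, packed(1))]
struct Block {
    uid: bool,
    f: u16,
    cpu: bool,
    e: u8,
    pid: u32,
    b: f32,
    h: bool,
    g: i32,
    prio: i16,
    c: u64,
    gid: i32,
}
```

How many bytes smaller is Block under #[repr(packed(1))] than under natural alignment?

natural layout:
  uid at 0 (size 1, align 1) → ends 1
  pad 1 to align 2 for f
  f at 2 (size 2, align 2) → ends 4
  cpu at 4 (size 1, align 1) → ends 5
  e at 5 (size 1, align 1) → ends 6
  pad 2 to align 4 for pid
  pid at 8 (size 4, align 4) → ends 12
  b at 12 (size 4, align 4) → ends 16
  h at 16 (size 1, align 1) → ends 17
  pad 3 to align 4 for g
  g at 20 (size 4, align 4) → ends 24
  prio at 24 (size 2, align 2) → ends 26
  pad 6 to align 8 for c
  c at 32 (size 8, align 8) → ends 40
  gid at 40 (size 4, align 4) → ends 44
  tail pad 4 to reach multiple of 8
  total 48 bytes, alignment 8
packed(1) layout:
  uid at 0 (size 1, align 1) → ends 1
  f at 1 (size 2, align 1) → ends 3
  cpu at 3 (size 1, align 1) → ends 4
  e at 4 (size 1, align 1) → ends 5
  pid at 5 (size 4, align 1) → ends 9
  b at 9 (size 4, align 1) → ends 13
  h at 13 (size 1, align 1) → ends 14
  g at 14 (size 4, align 1) → ends 18
  prio at 18 (size 2, align 1) → ends 20
  c at 20 (size 8, align 1) → ends 28
  gid at 28 (size 4, align 1) → ends 32
  total 32 bytes, alignment 1
48 − 32 = 16

16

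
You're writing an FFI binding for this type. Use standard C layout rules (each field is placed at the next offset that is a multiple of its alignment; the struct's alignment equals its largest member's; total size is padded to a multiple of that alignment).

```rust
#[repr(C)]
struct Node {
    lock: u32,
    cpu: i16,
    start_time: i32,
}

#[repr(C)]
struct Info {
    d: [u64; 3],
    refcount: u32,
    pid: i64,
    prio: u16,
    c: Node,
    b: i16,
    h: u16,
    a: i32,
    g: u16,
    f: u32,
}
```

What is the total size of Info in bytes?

72

Node: lock at 0 (size 4, align 4) → ends 4; cpu at 4 (size 2, align 2) → ends 6; pad 2 to align 4 for start_time; start_time at 8 (size 4, align 4) → ends 12; total 12 bytes, alignment 4
d at 0 (size 24, align 8) → ends 24
refcount at 24 (size 4, align 4) → ends 28
pad 4 to align 8 for pid
pid at 32 (size 8, align 8) → ends 40
prio at 40 (size 2, align 2) → ends 42
pad 2 to align 4 for c
c at 44 (size 12, align 4) → ends 56
b at 56 (size 2, align 2) → ends 58
h at 58 (size 2, align 2) → ends 60
a at 60 (size 4, align 4) → ends 64
g at 64 (size 2, align 2) → ends 66
pad 2 to align 4 for f
f at 68 (size 4, align 4) → ends 72
total 72 bytes, alignment 8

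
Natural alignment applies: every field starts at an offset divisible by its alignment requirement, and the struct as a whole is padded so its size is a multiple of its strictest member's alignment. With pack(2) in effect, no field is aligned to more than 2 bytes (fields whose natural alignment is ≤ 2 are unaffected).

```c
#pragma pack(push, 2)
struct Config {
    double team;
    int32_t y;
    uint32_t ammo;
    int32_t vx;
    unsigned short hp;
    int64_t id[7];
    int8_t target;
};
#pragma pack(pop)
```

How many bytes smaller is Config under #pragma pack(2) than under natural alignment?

natural layout:
  @0: team [8B, align 8] → 8
  @8: y [4B, align 4] → 12
  @12: ammo [4B, align 4] → 16
  @16: vx [4B, align 4] → 20
  @20: hp [2B, align 2] → 22
  +2 pad (align 8)
  @24: id [56B, align 8] → 80
  @80: target [1B, align 1] → 81
  +7 tail pad (align 8)
  size 88, align 8
packed(2) layout:
  @0: team [8B, align 2] → 8
  @8: y [4B, align 2] → 12
  @12: ammo [4B, align 2] → 16
  @16: vx [4B, align 2] → 20
  @20: hp [2B, align 2] → 22
  @22: id [56B, align 2] → 78
  @78: target [1B, align 1] → 79
  +1 tail pad (align 2)
  size 80, align 2
88 − 80 = 8

8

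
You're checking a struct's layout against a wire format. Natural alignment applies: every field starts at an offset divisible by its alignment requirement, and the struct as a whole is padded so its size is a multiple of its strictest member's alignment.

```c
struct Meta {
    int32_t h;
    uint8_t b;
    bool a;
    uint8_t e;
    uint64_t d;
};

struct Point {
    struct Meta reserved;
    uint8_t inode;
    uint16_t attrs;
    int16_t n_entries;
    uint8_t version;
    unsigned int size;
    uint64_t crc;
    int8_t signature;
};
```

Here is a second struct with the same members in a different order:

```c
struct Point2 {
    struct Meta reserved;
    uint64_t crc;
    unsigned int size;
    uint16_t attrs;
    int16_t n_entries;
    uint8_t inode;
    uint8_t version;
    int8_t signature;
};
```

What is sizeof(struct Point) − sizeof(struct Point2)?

8

Meta: 0..4  h  (4B, 4-aligned); 4..5  b  (1B, 1-aligned); 5..6  a  (1B, 1-aligned); 6..7  e  (1B, 1-aligned); 7..8  -- padding (1B); 8..16  d  (8B, 8-aligned); sizeof = 16, alignof = 8
0..16  reserved  (16B, 8-aligned)
16..17  inode  (1B, 1-aligned)
17..18  -- padding (1B)
18..20  attrs  (2B, 2-aligned)
20..22  n_entries  (2B, 2-aligned)
22..23  version  (1B, 1-aligned)
23..24  -- padding (1B)
24..28  size  (4B, 4-aligned)
28..32  -- padding (4B)
32..40  crc  (8B, 8-aligned)
40..41  signature  (1B, 1-aligned)
41..48  -- tail padding (7B)
sizeof = 48, alignof = 8
— Point2 —
0..16  reserved  (16B, 8-aligned)
16..24  crc  (8B, 8-aligned)
24..28  size  (4B, 4-aligned)
28..30  attrs  (2B, 2-aligned)
30..32  n_entries  (2B, 2-aligned)
32..33  inode  (1B, 1-aligned)
33..34  version  (1B, 1-aligned)
34..35  signature  (1B, 1-aligned)
35..40  -- tail padding (5B)
sizeof = 40, alignof = 8
48 − 40 = 8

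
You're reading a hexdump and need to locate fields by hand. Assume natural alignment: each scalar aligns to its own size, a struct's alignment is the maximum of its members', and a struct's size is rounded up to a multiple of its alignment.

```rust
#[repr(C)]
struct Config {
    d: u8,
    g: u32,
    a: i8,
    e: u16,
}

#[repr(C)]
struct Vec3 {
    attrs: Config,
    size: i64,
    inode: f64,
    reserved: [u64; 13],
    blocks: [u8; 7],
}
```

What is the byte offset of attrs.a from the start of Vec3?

Config: @0: d [1B, align 1] → 1; +3 pad (align 4); @4: g [4B, align 4] → 8; @8: a [1B, align 1] → 9; +1 pad (align 2); @10: e [2B, align 2] → 12; size 12, align 4
@0: attrs [12B, align 4] → 12
within Config: a at 8
0 + 8 = 8

8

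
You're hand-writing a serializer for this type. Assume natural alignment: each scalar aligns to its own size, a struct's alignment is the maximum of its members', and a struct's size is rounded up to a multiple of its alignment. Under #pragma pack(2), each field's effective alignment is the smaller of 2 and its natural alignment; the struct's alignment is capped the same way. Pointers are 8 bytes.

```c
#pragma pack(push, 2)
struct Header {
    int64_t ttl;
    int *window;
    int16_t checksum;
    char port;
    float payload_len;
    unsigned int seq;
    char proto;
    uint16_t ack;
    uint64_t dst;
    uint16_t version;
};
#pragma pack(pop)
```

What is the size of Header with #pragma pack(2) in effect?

ttl at 0 (size 8, align 2) → ends 8
window at 8 (size 8, align 2) → ends 16
checksum at 16 (size 2, align 2) → ends 18
port at 18 (size 1, align 1) → ends 19
pad 1 to align 2 for payload_len
payload_len at 20 (size 4, align 2) → ends 24
seq at 24 (size 4, align 2) → ends 28
proto at 28 (size 1, align 1) → ends 29
pad 1 to align 2 for ack
ack at 30 (size 2, align 2) → ends 32
dst at 32 (size 8, align 2) → ends 40
version at 40 (size 2, align 2) → ends 42
total 42 bytes, alignment 2

42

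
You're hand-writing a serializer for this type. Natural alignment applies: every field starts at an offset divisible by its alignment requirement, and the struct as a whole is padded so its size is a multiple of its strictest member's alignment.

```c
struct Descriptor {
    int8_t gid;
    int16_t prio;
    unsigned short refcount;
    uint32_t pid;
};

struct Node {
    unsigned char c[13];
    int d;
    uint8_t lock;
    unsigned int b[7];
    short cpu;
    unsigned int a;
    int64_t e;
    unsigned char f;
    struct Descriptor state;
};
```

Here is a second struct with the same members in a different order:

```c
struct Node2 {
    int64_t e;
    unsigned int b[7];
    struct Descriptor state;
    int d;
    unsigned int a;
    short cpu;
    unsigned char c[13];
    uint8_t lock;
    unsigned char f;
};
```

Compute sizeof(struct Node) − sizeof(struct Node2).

8

Descriptor: gid at 0 (size 1, align 1) → ends 1; pad 1 to align 2 for prio; prio at 2 (size 2, align 2) → ends 4; refcount at 4 (size 2, align 2) → ends 6; pad 2 to align 4 for pid; pid at 8 (size 4, align 4) → ends 12; total 12 bytes, alignment 4
c at 0 (size 13, align 1) → ends 13
pad 3 to align 4 for d
d at 16 (size 4, align 4) → ends 20
lock at 20 (size 1, align 1) → ends 21
pad 3 to align 4 for b
b at 24 (size 28, align 4) → ends 52
cpu at 52 (size 2, align 2) → ends 54
pad 2 to align 4 for a
a at 56 (size 4, align 4) → ends 60
pad 4 to align 8 for e
e at 64 (size 8, align 8) → ends 72
f at 72 (size 1, align 1) → ends 73
pad 3 to align 4 for state
state at 76 (size 12, align 4) → ends 88
total 88 bytes, alignment 8
— Node2 —
e at 0 (size 8, align 8) → ends 8
b at 8 (size 28, align 4) → ends 36
state at 36 (size 12, align 4) → ends 48
d at 48 (size 4, align 4) → ends 52
a at 52 (size 4, align 4) → ends 56
cpu at 56 (size 2, align 2) → ends 58
c at 58 (size 13, align 1) → ends 71
lock at 71 (size 1, align 1) → ends 72
f at 72 (size 1, align 1) → ends 73
tail pad 7 to reach multiple of 8
total 80 bytes, alignment 8
88 − 80 = 8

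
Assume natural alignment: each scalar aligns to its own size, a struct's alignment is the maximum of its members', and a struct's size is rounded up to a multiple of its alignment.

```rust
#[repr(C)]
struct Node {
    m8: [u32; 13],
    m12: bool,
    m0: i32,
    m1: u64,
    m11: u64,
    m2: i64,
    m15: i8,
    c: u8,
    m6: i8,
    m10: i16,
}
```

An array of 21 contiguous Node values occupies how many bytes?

0..52  m8  (52B, 4-aligned)
52..53  m12  (1B, 1-aligned)
53..56  -- padding (3B)
56..60  m0  (4B, 4-aligned)
60..64  -- padding (4B)
64..72  m1  (8B, 8-aligned)
72..80  m11  (8B, 8-aligned)
80..88  m2  (8B, 8-aligned)
88..89  m15  (1B, 1-aligned)
89..90  c  (1B, 1-aligned)
90..91  m6  (1B, 1-aligned)
91..92  -- padding (1B)
92..94  m10  (2B, 2-aligned)
94..96  -- tail padding (2B)
sizeof = 96, alignof = 8
array of 21: 21 × 96 = 2016

2016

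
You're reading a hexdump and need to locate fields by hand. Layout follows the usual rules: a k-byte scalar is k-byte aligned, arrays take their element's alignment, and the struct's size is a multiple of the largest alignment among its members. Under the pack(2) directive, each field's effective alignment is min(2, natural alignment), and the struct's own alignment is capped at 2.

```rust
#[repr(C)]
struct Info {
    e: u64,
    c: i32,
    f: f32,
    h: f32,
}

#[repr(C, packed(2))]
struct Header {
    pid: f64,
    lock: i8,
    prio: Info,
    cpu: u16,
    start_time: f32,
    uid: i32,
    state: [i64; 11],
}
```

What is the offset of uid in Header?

40

Info: @0: e [8B, align 8] → 8; @8: c [4B, align 4] → 12; @12: f [4B, align 4] → 16; @16: h [4B, align 4] → 20; +4 tail pad (align 8); size 24, align 8
@0: pid [8B, align 2] → 8
@8: lock [1B, align 1] → 9
+1 pad (align 2)
@10: prio [24B, align 2] → 34
@34: cpu [2B, align 2] → 36
@36: start_time [4B, align 2] → 40
@40: uid [4B, align 2] → 44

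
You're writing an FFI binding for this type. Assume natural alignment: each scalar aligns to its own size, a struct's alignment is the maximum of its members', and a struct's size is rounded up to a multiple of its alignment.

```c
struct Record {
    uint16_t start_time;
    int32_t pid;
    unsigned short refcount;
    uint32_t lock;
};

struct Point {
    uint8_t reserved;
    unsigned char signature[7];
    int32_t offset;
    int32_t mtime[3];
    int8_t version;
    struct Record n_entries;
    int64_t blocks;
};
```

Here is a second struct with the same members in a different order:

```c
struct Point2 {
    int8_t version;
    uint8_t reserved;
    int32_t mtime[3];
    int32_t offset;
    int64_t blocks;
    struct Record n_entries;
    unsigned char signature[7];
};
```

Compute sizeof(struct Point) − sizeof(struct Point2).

0

Record: @0: start_time [2B, align 2] → 2; +2 pad (align 4); @4: pid [4B, align 4] → 8; @8: refcount [2B, align 2] → 10; +2 pad (align 4); @12: lock [4B, align 4] → 16; size 16, align 4
@0: reserved [1B, align 1] → 1
@1: signature [7B, align 1] → 8
@8: offset [4B, align 4] → 12
@12: mtime [12B, align 4] → 24
@24: version [1B, align 1] → 25
+3 pad (align 4)
@28: n_entries [16B, align 4] → 44
+4 pad (align 8)
@48: blocks [8B, align 8] → 56
size 56, align 8
— Point2 —
@0: version [1B, align 1] → 1
@1: reserved [1B, align 1] → 2
+2 pad (align 4)
@4: mtime [12B, align 4] → 16
@16: offset [4B, align 4] → 20
+4 pad (align 8)
@24: blocks [8B, align 8] → 32
@32: n_entries [16B, align 4] → 48
@48: signature [7B, align 1] → 55
+1 tail pad (align 8)
size 56, align 8
56 − 56 = 0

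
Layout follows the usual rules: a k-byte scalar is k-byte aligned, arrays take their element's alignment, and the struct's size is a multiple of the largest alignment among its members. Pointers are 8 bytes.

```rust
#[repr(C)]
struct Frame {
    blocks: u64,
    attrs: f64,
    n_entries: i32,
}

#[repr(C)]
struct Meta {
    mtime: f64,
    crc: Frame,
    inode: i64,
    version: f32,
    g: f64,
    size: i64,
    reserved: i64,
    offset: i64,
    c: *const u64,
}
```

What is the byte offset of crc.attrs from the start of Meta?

16

Frame: blocks at 0 (size 8, align 8) → ends 8; attrs at 8 (size 8, align 8) → ends 16; n_entries at 16 (size 4, align 4) → ends 20; tail pad 4 to reach multiple of 8; total 24 bytes, alignment 8
mtime at 0 (size 8, align 8) → ends 8
crc at 8 (size 24, align 8) → ends 32
within Frame: attrs at 8
8 + 8 = 16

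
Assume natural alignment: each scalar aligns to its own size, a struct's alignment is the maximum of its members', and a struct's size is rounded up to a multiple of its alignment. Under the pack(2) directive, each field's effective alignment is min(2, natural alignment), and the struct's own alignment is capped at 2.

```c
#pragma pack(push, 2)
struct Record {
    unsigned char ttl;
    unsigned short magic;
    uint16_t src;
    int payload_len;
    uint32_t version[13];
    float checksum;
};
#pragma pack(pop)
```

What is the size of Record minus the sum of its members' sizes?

1

@0: ttl [1B, align 1] → 1
+1 pad (align 2)
@2: magic [2B, align 2] → 4
@4: src [2B, align 2] → 6
@6: payload_len [4B, align 2] → 10
@10: version [52B, align 2] → 62
@62: checksum [4B, align 2] → 66
size 66, align 2
data bytes 65, size 66 → padding 1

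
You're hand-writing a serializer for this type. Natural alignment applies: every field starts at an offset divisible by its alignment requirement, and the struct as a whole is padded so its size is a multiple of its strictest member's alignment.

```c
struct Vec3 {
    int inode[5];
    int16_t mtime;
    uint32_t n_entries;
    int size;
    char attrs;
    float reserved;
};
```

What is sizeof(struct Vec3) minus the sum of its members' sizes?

5

inode at 0 (size 20, align 4) → ends 20
mtime at 20 (size 2, align 2) → ends 22
pad 2 to align 4 for n_entries
n_entries at 24 (size 4, align 4) → ends 28
size at 28 (size 4, align 4) → ends 32
attrs at 32 (size 1, align 1) → ends 33
pad 3 to align 4 for reserved
reserved at 36 (size 4, align 4) → ends 40
total 40 bytes, alignment 4
data bytes 35, size 40 → padding 5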